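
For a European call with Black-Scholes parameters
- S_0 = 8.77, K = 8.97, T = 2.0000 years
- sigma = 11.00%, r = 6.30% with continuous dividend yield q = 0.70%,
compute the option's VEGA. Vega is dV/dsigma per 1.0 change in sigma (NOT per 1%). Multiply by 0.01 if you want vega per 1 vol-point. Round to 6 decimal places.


Answer: Vega = 3.942839

Derivation:
d1 = 0.6527953898; d2 = 0.4972318980
phi(d1) = 0.3223847910; exp(-qT) = 0.9860975443; exp(-rT) = 0.8816148468
Vega = S * exp(-qT) * phi(d1) * sqrt(T) = 8.7700 * 0.9860975443 * 0.3223847910 * 1.4142135624 = 3.942839


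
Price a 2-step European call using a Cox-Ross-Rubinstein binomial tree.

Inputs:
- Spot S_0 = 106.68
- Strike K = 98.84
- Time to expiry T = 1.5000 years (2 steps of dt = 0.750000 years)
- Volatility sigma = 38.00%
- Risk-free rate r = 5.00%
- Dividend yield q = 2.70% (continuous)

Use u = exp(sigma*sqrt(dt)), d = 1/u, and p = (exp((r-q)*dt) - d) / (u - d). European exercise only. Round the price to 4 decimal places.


dt = T/N = 0.750000
u = exp(sigma*sqrt(dt)) = 1.389702; d = 1/u = 0.719579
p = (exp((r-q)*dt) - d) / (u - d) = 0.444427
Discount per step: exp(-r*dt) = 0.963194
Stock lattice S(k, i) with i counting down-moves:
  k=0: S(0,0) = 106.6800
  k=1: S(1,0) = 148.2535; S(1,1) = 76.7646
  k=2: S(2,0) = 206.0282; S(2,1) = 106.6800; S(2,2) = 55.2382
Terminal payoffs V(N, i) = max(S_T - K, 0):
  V(2,0) = 107.188190; V(2,1) = 7.840000; V(2,2) = 0.000000
Backward induction: V(k, i) = exp(-r*dt) * [p * V(k+1, i) + (1-p) * V(k+1, i+1)].
  V(1,0) = exp(-r*dt) * [p*107.188190 + (1-p)*7.840000] = 50.079380
  V(1,1) = exp(-r*dt) * [p*7.840000 + (1-p)*0.000000] = 3.356065
  V(0,0) = exp(-r*dt) * [p*50.079380 + (1-p)*3.356065] = 23.233372

Answer: Price = V(0,0) = 23.2334


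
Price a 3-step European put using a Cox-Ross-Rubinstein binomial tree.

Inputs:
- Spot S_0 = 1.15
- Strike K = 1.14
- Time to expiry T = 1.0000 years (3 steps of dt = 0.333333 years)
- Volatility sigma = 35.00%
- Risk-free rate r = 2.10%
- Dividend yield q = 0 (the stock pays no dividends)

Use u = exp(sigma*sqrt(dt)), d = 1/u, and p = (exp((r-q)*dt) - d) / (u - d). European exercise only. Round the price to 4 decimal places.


dt = T/N = 0.333333
u = exp(sigma*sqrt(dt)) = 1.223937; d = 1/u = 0.817036
p = (exp((r-q)*dt) - d) / (u - d) = 0.466917
Discount per step: exp(-r*dt) = 0.993024
Stock lattice S(k, i) with i counting down-moves:
  k=0: S(0,0) = 1.1500
  k=1: S(1,0) = 1.4075; S(1,1) = 0.9396
  k=2: S(2,0) = 1.7227; S(2,1) = 1.1500; S(2,2) = 0.7677
  k=3: S(3,0) = 2.1085; S(3,1) = 1.4075; S(3,2) = 0.9396; S(3,3) = 0.6272
Terminal payoffs V(N, i) = max(K - S_T, 0):
  V(3,0) = 0.000000; V(3,1) = 0.000000; V(3,2) = 0.200409; V(3,3) = 0.512779
Backward induction: V(k, i) = exp(-r*dt) * [p * V(k+1, i) + (1-p) * V(k+1, i+1)].
  V(2,0) = exp(-r*dt) * [p*0.000000 + (1-p)*0.000000] = 0.000000
  V(2,1) = exp(-r*dt) * [p*0.000000 + (1-p)*0.200409] = 0.106090
  V(2,2) = exp(-r*dt) * [p*0.200409 + (1-p)*0.512779] = 0.364369
  V(1,0) = exp(-r*dt) * [p*0.000000 + (1-p)*0.106090] = 0.056160
  V(1,1) = exp(-r*dt) * [p*0.106090 + (1-p)*0.364369] = 0.242073
  V(0,0) = exp(-r*dt) * [p*0.056160 + (1-p)*0.242073] = 0.154184

Answer: Price = V(0,0) = 0.1542


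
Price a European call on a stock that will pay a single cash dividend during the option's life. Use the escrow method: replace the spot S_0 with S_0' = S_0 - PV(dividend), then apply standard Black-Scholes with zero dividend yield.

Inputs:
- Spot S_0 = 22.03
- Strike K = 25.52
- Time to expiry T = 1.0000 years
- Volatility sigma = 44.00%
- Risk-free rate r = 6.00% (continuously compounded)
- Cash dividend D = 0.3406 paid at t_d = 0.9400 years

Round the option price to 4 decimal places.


PV(D) = D * exp(-r * t_d) = 0.3406 * 0.94516100 = 0.32192184
S_0' = S_0 - PV(D) = 22.0300 - 0.32192184 = 21.70807816
d1 = (ln(S_0'/K) + (r + sigma^2/2)*T) / (sigma*sqrt(T)) = -0.01131364
d2 = d1 - sigma*sqrt(T) = -0.45131364
exp(-rT) = 0.94176453
N(d1) = 0.49548661; N(d2) = 0.32588176
C = S_0' * N(d1) - K * exp(-rT) * N(d2) = 21.70807816 * 0.49548661 - 25.5200 * 0.94176453 * 0.32588176 = 2.9239

Answer: Price = 2.9239


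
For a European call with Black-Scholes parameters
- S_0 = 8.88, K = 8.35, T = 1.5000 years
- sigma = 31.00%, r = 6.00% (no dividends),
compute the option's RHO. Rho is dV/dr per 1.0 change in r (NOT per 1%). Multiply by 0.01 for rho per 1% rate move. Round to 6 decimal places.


d1 = 0.5889706379; d2 = 0.2092997278
phi(d1) = 0.3354166665; exp(-qT) = 1.0000000000; exp(-rT) = 0.9139311853
N(d2) = 0.5828928679
Rho = K*T*exp(-rT)*N(d2) = 8.3500 * 1.5000 * 0.9139311853 * 0.5828928679 = 6.672368

Answer: Rho = 6.672368


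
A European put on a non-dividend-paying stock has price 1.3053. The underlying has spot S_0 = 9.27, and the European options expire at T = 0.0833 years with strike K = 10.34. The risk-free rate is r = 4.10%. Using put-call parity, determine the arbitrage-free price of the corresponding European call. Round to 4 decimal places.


Put-call parity: C - P = S_0 * exp(-qT) - K * exp(-rT).
S_0 * exp(-qT) = 9.2700 * 1.00000000 = 9.27000000
K * exp(-rT) = 10.3400 * 0.99659053 = 10.30474603
C = P + S*exp(-qT) - K*exp(-rT)
C = 1.3053 + 9.27000000 - 10.30474603 = 0.2706

Answer: Call price = 0.2706


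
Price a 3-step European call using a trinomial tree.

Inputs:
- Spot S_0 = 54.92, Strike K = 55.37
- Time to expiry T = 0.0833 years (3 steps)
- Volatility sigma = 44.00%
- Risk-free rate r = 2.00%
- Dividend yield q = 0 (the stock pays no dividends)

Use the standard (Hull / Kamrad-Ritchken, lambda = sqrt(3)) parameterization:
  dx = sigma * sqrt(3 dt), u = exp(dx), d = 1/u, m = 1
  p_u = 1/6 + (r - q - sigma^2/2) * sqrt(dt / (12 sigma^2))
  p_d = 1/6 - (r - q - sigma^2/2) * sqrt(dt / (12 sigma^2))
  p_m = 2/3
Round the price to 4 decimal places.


Answer: Price = V(0,0) = 2.4344

Derivation:
dt = T/N = 0.027767; dx = sigma*sqrt(3*dt) = 0.126992
u = exp(dx) = 1.135408; d = 1/u = 0.880741
p_u = 0.158271, p_m = 0.666667, p_d = 0.175063
Discount per step: exp(-r*dt) = 0.999445
Stock lattice S(k, j) with j the centered position index:
  k=0: S(0,+0) = 54.9200
  k=1: S(1,-1) = 48.3703; S(1,+0) = 54.9200; S(1,+1) = 62.3566
  k=2: S(2,-2) = 42.6017; S(2,-1) = 48.3703; S(2,+0) = 54.9200; S(2,+1) = 62.3566; S(2,+2) = 70.8001
  k=3: S(3,-3) = 37.5211; S(3,-2) = 42.6017; S(3,-1) = 48.3703; S(3,+0) = 54.9200; S(3,+1) = 62.3566; S(3,+2) = 70.8001; S(3,+3) = 80.3870
Terminal payoffs V(N, j) = max(S_T - K, 0):
  V(3,-3) = 0.000000; V(3,-2) = 0.000000; V(3,-1) = 0.000000; V(3,+0) = 0.000000; V(3,+1) = 6.986582; V(3,+2) = 15.430134; V(3,+3) = 25.017006
Backward induction: V(k, j) = exp(-r*dt) * [p_u * V(k+1, j+1) + p_m * V(k+1, j) + p_d * V(k+1, j-1)]
  V(2,-2) = exp(-r*dt) * [p_u*0.000000 + p_m*0.000000 + p_d*0.000000] = 0.000000
  V(2,-1) = exp(-r*dt) * [p_u*0.000000 + p_m*0.000000 + p_d*0.000000] = 0.000000
  V(2,+0) = exp(-r*dt) * [p_u*6.986582 + p_m*0.000000 + p_d*0.000000] = 1.105156
  V(2,+1) = exp(-r*dt) * [p_u*15.430134 + p_m*6.986582 + p_d*0.000000] = 7.095915
  V(2,+2) = exp(-r*dt) * [p_u*25.017006 + p_m*15.430134 + p_d*6.986582] = 15.460713
  V(1,-1) = exp(-r*dt) * [p_u*1.105156 + p_m*0.000000 + p_d*0.000000] = 0.174817
  V(1,+0) = exp(-r*dt) * [p_u*7.095915 + p_m*1.105156 + p_d*0.000000] = 1.858812
  V(1,+1) = exp(-r*dt) * [p_u*15.460713 + p_m*7.095915 + p_d*1.105156] = 7.366965
  V(0,+0) = exp(-r*dt) * [p_u*7.366965 + p_m*1.858812 + p_d*0.174817] = 2.434433


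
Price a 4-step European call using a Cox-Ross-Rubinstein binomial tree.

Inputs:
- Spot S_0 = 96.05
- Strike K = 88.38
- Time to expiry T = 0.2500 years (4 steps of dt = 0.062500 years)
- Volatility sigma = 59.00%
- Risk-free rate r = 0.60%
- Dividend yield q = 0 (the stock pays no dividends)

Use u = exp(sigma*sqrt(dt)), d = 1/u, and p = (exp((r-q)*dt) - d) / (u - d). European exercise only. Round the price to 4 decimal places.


Answer: Price = V(0,0) = 15.4945

Derivation:
dt = T/N = 0.062500
u = exp(sigma*sqrt(dt)) = 1.158933; d = 1/u = 0.862862
p = (exp((r-q)*dt) - d) / (u - d) = 0.464459
Discount per step: exp(-r*dt) = 0.999625
Stock lattice S(k, i) with i counting down-moves:
  k=0: S(0,0) = 96.0500
  k=1: S(1,0) = 111.3155; S(1,1) = 82.8779
  k=2: S(2,0) = 129.0073; S(2,1) = 96.0500; S(2,2) = 71.5123
  k=3: S(3,0) = 149.5108; S(3,1) = 111.3155; S(3,2) = 82.8779; S(3,3) = 61.7052
  k=4: S(4,0) = 173.2731; S(4,1) = 129.0073; S(4,2) = 96.0500; S(4,3) = 71.5123; S(4,4) = 53.2431
Terminal payoffs V(N, i) = max(S_T - K, 0):
  V(4,0) = 84.893087; V(4,1) = 40.627287; V(4,2) = 7.670000; V(4,3) = 0.000000; V(4,4) = 0.000000
Backward induction: V(k, i) = exp(-r*dt) * [p * V(k+1, i) + (1-p) * V(k+1, i+1)].
  V(3,0) = exp(-r*dt) * [p*84.893087 + (1-p)*40.627287] = 61.163975
  V(3,1) = exp(-r*dt) * [p*40.627287 + (1-p)*7.670000] = 22.968678
  V(3,2) = exp(-r*dt) * [p*7.670000 + (1-p)*0.000000] = 3.561061
  V(3,3) = exp(-r*dt) * [p*0.000000 + (1-p)*0.000000] = 0.000000
  V(2,0) = exp(-r*dt) * [p*61.163975 + (1-p)*22.968678] = 40.693547
  V(2,1) = exp(-r*dt) * [p*22.968678 + (1-p)*3.561061] = 12.570380
  V(2,2) = exp(-r*dt) * [p*3.561061 + (1-p)*0.000000] = 1.653345
  V(1,0) = exp(-r*dt) * [p*40.693547 + (1-p)*12.570380] = 25.622815
  V(1,1) = exp(-r*dt) * [p*12.570380 + (1-p)*1.653345] = 6.721334
  V(0,0) = exp(-r*dt) * [p*25.622815 + (1-p)*6.721334] = 15.494477


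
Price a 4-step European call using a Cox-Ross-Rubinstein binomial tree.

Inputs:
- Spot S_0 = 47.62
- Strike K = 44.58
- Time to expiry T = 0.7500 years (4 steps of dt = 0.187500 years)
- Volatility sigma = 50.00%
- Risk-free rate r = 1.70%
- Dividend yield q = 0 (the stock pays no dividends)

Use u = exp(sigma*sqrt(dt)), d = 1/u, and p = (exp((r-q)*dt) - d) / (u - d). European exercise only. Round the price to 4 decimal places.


Answer: Price = V(0,0) = 9.7735

Derivation:
dt = T/N = 0.187500
u = exp(sigma*sqrt(dt)) = 1.241731; d = 1/u = 0.805327
p = (exp((r-q)*dt) - d) / (u - d) = 0.453400
Discount per step: exp(-r*dt) = 0.996818
Stock lattice S(k, i) with i counting down-moves:
  k=0: S(0,0) = 47.6200
  k=1: S(1,0) = 59.1312; S(1,1) = 38.3497
  k=2: S(2,0) = 73.4251; S(2,1) = 47.6200; S(2,2) = 30.8841
  k=3: S(3,0) = 91.1742; S(3,1) = 59.1312; S(3,2) = 38.3497; S(3,3) = 24.8718
  k=4: S(4,0) = 113.2138; S(4,1) = 73.4251; S(4,2) = 47.6200; S(4,3) = 30.8841; S(4,4) = 20.0299
Terminal payoffs V(N, i) = max(S_T - K, 0):
  V(4,0) = 68.633820; V(4,1) = 28.845078; V(4,2) = 3.040000; V(4,3) = 0.000000; V(4,4) = 0.000000
Backward induction: V(k, i) = exp(-r*dt) * [p * V(k+1, i) + (1-p) * V(k+1, i+1)].
  V(3,0) = exp(-r*dt) * [p*68.633820 + (1-p)*28.845078] = 46.736066
  V(3,1) = exp(-r*dt) * [p*28.845078 + (1-p)*3.040000] = 14.693101
  V(3,2) = exp(-r*dt) * [p*3.040000 + (1-p)*0.000000] = 1.373948
  V(3,3) = exp(-r*dt) * [p*0.000000 + (1-p)*0.000000] = 0.000000
  V(2,0) = exp(-r*dt) * [p*46.736066 + (1-p)*14.693101] = 29.128372
  V(2,1) = exp(-r*dt) * [p*14.693101 + (1-p)*1.373948] = 7.389255
  V(2,2) = exp(-r*dt) * [p*1.373948 + (1-p)*0.000000] = 0.620965
  V(1,0) = exp(-r*dt) * [p*29.128372 + (1-p)*7.389255] = 17.190877
  V(1,1) = exp(-r*dt) * [p*7.389255 + (1-p)*0.620965] = 3.677962
  V(0,0) = exp(-r*dt) * [p*17.190877 + (1-p)*3.677962] = 9.773509


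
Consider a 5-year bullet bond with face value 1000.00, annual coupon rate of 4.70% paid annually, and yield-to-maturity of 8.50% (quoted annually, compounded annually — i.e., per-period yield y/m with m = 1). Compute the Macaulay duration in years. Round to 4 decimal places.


Answer: Macaulay duration = 4.5289 years

Derivation:
Coupon per period c = face * coupon_rate / m = 47.000000
Periods per year m = 1; per-period yield y/m = 0.085000
Number of cashflows N = 5
Cashflows (t years, CF_t, discount factor 1/(1+y/m)^(m*t), PV):
  t = 1.0000: CF_t = 47.000000, DF = 0.921659, PV = 43.317972
  t = 2.0000: CF_t = 47.000000, DF = 0.849455, PV = 39.924398
  t = 3.0000: CF_t = 47.000000, DF = 0.782908, PV = 36.796681
  t = 4.0000: CF_t = 47.000000, DF = 0.721574, PV = 33.913991
  t = 5.0000: CF_t = 1047.000000, DF = 0.665045, PV = 696.302558
Price P = sum_t PV_t = 850.255601
Macaulay numerator sum_t t * PV_t:
  t * PV_t at t = 1.0000: 43.317972
  t * PV_t at t = 2.0000: 79.848797
  t * PV_t at t = 3.0000: 110.390042
  t * PV_t at t = 4.0000: 135.655965
  t * PV_t at t = 5.0000: 3481.512791
Macaulay duration D = (sum_t t * PV_t) / P = 3850.725568 / 850.255601 = 4.528904


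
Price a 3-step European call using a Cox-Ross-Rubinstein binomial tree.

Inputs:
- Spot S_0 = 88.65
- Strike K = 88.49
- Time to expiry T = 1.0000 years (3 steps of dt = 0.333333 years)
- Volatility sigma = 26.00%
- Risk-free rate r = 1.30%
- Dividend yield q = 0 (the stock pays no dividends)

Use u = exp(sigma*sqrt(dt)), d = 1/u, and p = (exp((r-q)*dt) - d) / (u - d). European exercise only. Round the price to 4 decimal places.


Answer: Price = V(0,0) = 10.5332

Derivation:
dt = T/N = 0.333333
u = exp(sigma*sqrt(dt)) = 1.161963; d = 1/u = 0.860612
p = (exp((r-q)*dt) - d) / (u - d) = 0.476953
Discount per step: exp(-r*dt) = 0.995676
Stock lattice S(k, i) with i counting down-moves:
  k=0: S(0,0) = 88.6500
  k=1: S(1,0) = 103.0080; S(1,1) = 76.2933
  k=2: S(2,0) = 119.6916; S(2,1) = 88.6500; S(2,2) = 65.6589
  k=3: S(3,0) = 139.0772; S(3,1) = 103.0080; S(3,2) = 76.2933; S(3,3) = 56.5069
Terminal payoffs V(N, i) = max(S_T - K, 0):
  V(3,0) = 50.587209; V(3,1) = 14.518046; V(3,2) = 0.000000; V(3,3) = 0.000000
Backward induction: V(k, i) = exp(-r*dt) * [p * V(k+1, i) + (1-p) * V(k+1, i+1)].
  V(2,0) = exp(-r*dt) * [p*50.587209 + (1-p)*14.518046] = 31.584196
  V(2,1) = exp(-r*dt) * [p*14.518046 + (1-p)*0.000000] = 6.894491
  V(2,2) = exp(-r*dt) * [p*0.000000 + (1-p)*0.000000] = 0.000000
  V(1,0) = exp(-r*dt) * [p*31.584196 + (1-p)*6.894491] = 18.589601
  V(1,1) = exp(-r*dt) * [p*6.894491 + (1-p)*0.000000] = 3.274132
  V(0,0) = exp(-r*dt) * [p*18.589601 + (1-p)*3.274132] = 10.533155


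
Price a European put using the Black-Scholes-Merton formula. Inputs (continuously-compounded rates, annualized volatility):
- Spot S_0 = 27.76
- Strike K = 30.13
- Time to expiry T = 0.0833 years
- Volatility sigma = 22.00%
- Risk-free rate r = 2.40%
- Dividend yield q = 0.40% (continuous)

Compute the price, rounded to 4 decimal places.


d1 = (ln(S/K) + (r - q + 0.5*sigma^2) * T) / (sigma * sqrt(T)) = -1.23225985
d2 = d1 - sigma * sqrt(T) = -1.29575567
exp(-rT) = 0.99800280; exp(-qT) = 0.99966686
P = K * exp(-rT) * N(-d2) - S_0 * exp(-qT) * N(-d1)
N(-d1) = 0.89107398; N(-d2) = 0.90247016
P = 30.1300 * 0.99800280 * 0.90247016 - 27.7600 * 0.99966686 * 0.89107398 = 2.4091

Answer: Price = 2.4091


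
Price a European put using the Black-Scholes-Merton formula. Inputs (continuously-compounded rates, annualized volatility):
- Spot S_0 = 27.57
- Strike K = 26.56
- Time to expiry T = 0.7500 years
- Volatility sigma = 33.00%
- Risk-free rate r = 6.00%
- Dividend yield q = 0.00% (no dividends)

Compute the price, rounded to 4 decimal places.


d1 = (ln(S/K) + (r - q + 0.5*sigma^2) * T) / (sigma * sqrt(T)) = 0.43094614
d2 = d1 - sigma * sqrt(T) = 0.14515776
exp(-rT) = 0.95599748; exp(-qT) = 1.00000000
P = K * exp(-rT) * N(-d2) - S_0 * exp(-qT) * N(-d1)
N(-d1) = 0.33325377; N(-d2) = 0.44229316
P = 26.5600 * 0.95599748 * 0.44229316 - 27.5700 * 1.00000000 * 0.33325377 = 2.0426

Answer: Price = 2.0426


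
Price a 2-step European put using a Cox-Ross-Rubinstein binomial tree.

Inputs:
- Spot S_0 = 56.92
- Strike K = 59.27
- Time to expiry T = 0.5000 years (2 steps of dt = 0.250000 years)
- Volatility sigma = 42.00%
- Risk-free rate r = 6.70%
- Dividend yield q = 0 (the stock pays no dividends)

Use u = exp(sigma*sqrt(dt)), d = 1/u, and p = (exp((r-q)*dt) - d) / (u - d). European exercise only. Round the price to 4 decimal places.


Answer: Price = V(0,0) = 6.6884

Derivation:
dt = T/N = 0.250000
u = exp(sigma*sqrt(dt)) = 1.233678; d = 1/u = 0.810584
p = (exp((r-q)*dt) - d) / (u - d) = 0.487615
Discount per step: exp(-r*dt) = 0.983390
Stock lattice S(k, i) with i counting down-moves:
  k=0: S(0,0) = 56.9200
  k=1: S(1,0) = 70.2210; S(1,1) = 46.1385
  k=2: S(2,0) = 86.6301; S(2,1) = 56.9200; S(2,2) = 37.3991
Terminal payoffs V(N, i) = max(K - S_T, 0):
  V(2,0) = 0.000000; V(2,1) = 2.350000; V(2,2) = 21.870895
Backward induction: V(k, i) = exp(-r*dt) * [p * V(k+1, i) + (1-p) * V(k+1, i+1)].
  V(1,0) = exp(-r*dt) * [p*0.000000 + (1-p)*2.350000] = 1.184104
  V(1,1) = exp(-r*dt) * [p*2.350000 + (1-p)*21.870895] = 12.147040
  V(0,0) = exp(-r*dt) * [p*1.184104 + (1-p)*12.147040] = 6.688376


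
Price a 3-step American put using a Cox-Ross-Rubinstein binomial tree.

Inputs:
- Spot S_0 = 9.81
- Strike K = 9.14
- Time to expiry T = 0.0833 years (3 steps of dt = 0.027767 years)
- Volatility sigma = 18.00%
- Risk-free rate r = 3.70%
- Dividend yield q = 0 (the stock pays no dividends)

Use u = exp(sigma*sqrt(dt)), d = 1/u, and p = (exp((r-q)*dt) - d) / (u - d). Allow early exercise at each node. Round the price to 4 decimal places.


Answer: Price = V(0,0) = 0.0205

Derivation:
dt = T/N = 0.027767
u = exp(sigma*sqrt(dt)) = 1.030448; d = 1/u = 0.970451
p = (exp((r-q)*dt) - d) / (u - d) = 0.509634
Discount per step: exp(-r*dt) = 0.998973
Stock lattice S(k, i) with i counting down-moves:
  k=0: S(0,0) = 9.8100
  k=1: S(1,0) = 10.1087; S(1,1) = 9.5201
  k=2: S(2,0) = 10.4165; S(2,1) = 9.8100; S(2,2) = 9.2388
  k=3: S(3,0) = 10.7337; S(3,1) = 10.1087; S(3,2) = 9.5201; S(3,3) = 8.9658
Terminal payoffs V(N, i) = max(K - S_T, 0):
  V(3,0) = 0.000000; V(3,1) = 0.000000; V(3,2) = 0.000000; V(3,3) = 0.174174
Backward induction: V(k, i) = exp(-r*dt) * [p * V(k+1, i) + (1-p) * V(k+1, i+1)]; then take max(V_cont, immediate exercise) for American.
  V(2,0) = exp(-r*dt) * [p*0.000000 + (1-p)*0.000000] = 0.000000; exercise = 0.000000; V(2,0) = max -> 0.000000
  V(2,1) = exp(-r*dt) * [p*0.000000 + (1-p)*0.000000] = 0.000000; exercise = 0.000000; V(2,1) = max -> 0.000000
  V(2,2) = exp(-r*dt) * [p*0.000000 + (1-p)*0.174174] = 0.085321; exercise = 0.000000; V(2,2) = max -> 0.085321
  V(1,0) = exp(-r*dt) * [p*0.000000 + (1-p)*0.000000] = 0.000000; exercise = 0.000000; V(1,0) = max -> 0.000000
  V(1,1) = exp(-r*dt) * [p*0.000000 + (1-p)*0.085321] = 0.041796; exercise = 0.000000; V(1,1) = max -> 0.041796
  V(0,0) = exp(-r*dt) * [p*0.000000 + (1-p)*0.041796] = 0.020474; exercise = 0.000000; V(0,0) = max -> 0.020474


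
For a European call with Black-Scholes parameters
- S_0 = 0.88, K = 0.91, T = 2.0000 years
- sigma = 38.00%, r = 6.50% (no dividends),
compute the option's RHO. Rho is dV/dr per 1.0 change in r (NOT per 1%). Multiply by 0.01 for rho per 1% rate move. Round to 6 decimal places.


d1 = 0.4482262576; d2 = -0.0891748961
phi(d1) = 0.3608142766; exp(-qT) = 1.0000000000; exp(-rT) = 0.8780954309
N(d2) = 0.4644714579
Rho = K*T*exp(-rT)*N(d2) = 0.9100 * 2.0000 * 0.8780954309 * 0.4644714579 = 0.742287

Answer: Rho = 0.742287


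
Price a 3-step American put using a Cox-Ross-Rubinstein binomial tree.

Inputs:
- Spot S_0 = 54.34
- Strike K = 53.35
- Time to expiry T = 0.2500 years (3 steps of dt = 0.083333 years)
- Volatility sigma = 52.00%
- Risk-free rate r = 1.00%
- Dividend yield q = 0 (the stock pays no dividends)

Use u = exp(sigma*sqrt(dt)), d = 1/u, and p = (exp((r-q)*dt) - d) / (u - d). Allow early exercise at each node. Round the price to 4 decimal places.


Answer: Price = V(0,0) = 5.4872

Derivation:
dt = T/N = 0.083333
u = exp(sigma*sqrt(dt)) = 1.161963; d = 1/u = 0.860612
p = (exp((r-q)*dt) - d) / (u - d) = 0.465309
Discount per step: exp(-r*dt) = 0.999167
Stock lattice S(k, i) with i counting down-moves:
  k=0: S(0,0) = 54.3400
  k=1: S(1,0) = 63.1411; S(1,1) = 46.7657
  k=2: S(2,0) = 73.3676; S(2,1) = 54.3400; S(2,2) = 40.2471
  k=3: S(3,0) = 85.2505; S(3,1) = 63.1411; S(3,2) = 46.7657; S(3,3) = 34.6372
Terminal payoffs V(N, i) = max(K - S_T, 0):
  V(3,0) = 0.000000; V(3,1) = 0.000000; V(3,2) = 6.584323; V(3,3) = 18.712830
Backward induction: V(k, i) = exp(-r*dt) * [p * V(k+1, i) + (1-p) * V(k+1, i+1)]; then take max(V_cont, immediate exercise) for American.
  V(2,0) = exp(-r*dt) * [p*0.000000 + (1-p)*0.000000] = 0.000000; exercise = 0.000000; V(2,0) = max -> 0.000000
  V(2,1) = exp(-r*dt) * [p*0.000000 + (1-p)*6.584323] = 3.517646; exercise = 0.000000; V(2,1) = max -> 3.517646
  V(2,2) = exp(-r*dt) * [p*6.584323 + (1-p)*18.712830] = 13.058440; exercise = 13.102879; V(2,2) = max -> 13.102879
  V(1,0) = exp(-r*dt) * [p*0.000000 + (1-p)*3.517646] = 1.879287; exercise = 0.000000; V(1,0) = max -> 1.879287
  V(1,1) = exp(-r*dt) * [p*3.517646 + (1-p)*13.102879] = 8.635584; exercise = 6.584323; V(1,1) = max -> 8.635584
  V(0,0) = exp(-r*dt) * [p*1.879287 + (1-p)*8.635584] = 5.487243; exercise = 0.000000; V(0,0) = max -> 5.487243


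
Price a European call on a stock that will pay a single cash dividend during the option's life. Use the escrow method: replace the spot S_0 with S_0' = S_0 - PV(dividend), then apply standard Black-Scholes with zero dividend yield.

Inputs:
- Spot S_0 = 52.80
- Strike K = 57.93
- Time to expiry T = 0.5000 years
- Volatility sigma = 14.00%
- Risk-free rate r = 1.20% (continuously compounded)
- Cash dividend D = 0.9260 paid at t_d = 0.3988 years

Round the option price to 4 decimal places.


PV(D) = D * exp(-r * t_d) = 0.9260 * 0.99522583 = 0.92157912
S_0' = S_0 - PV(D) = 52.8000 - 0.92157912 = 51.87842088
d1 = (ln(S_0'/K) + (r + sigma^2/2)*T) / (sigma*sqrt(T)) = -1.00441957
d2 = d1 - sigma*sqrt(T) = -1.10341452
exp(-rT) = 0.99401796
N(d1) = 0.15758821; N(d2) = 0.13492360
C = S_0' * N(d1) - K * exp(-rT) * N(d2) = 51.87842088 * 0.15758821 - 57.9300 * 0.99401796 * 0.13492360 = 0.4061

Answer: Price = 0.4061


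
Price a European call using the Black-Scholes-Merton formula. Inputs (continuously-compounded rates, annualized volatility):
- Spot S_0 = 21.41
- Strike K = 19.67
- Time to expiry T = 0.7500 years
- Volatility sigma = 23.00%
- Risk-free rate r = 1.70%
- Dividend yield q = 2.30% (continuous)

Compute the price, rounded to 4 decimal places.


Answer: Price = 2.5447

Derivation:
d1 = (ln(S/K) + (r - q + 0.5*sigma^2) * T) / (sigma * sqrt(T)) = 0.50255063
d2 = d1 - sigma * sqrt(T) = 0.30336478
exp(-rT) = 0.98733094; exp(-qT) = 0.98289793
C = S_0 * exp(-qT) * N(d1) - K * exp(-rT) * N(d2)
N(d1) = 0.69235988; N(d2) = 0.61919406
C = 21.4100 * 0.98289793 * 0.69235988 - 19.6700 * 0.98733094 * 0.61919406 = 2.5447


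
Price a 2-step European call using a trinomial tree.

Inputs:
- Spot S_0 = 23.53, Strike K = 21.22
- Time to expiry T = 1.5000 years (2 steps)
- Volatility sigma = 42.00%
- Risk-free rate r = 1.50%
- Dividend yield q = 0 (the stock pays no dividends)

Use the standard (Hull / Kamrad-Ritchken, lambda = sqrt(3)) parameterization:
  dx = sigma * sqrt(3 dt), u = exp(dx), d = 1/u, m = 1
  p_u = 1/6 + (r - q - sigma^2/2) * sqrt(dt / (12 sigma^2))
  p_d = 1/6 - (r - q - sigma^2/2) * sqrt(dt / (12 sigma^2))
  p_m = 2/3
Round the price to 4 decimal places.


dt = T/N = 0.750000; dx = sigma*sqrt(3*dt) = 0.630000
u = exp(dx) = 1.877611; d = 1/u = 0.532592
p_u = 0.123095, p_m = 0.666667, p_d = 0.210238
Discount per step: exp(-r*dt) = 0.988813
Stock lattice S(k, j) with j the centered position index:
  k=0: S(0,+0) = 23.5300
  k=1: S(1,-1) = 12.5319; S(1,+0) = 23.5300; S(1,+1) = 44.1802
  k=2: S(2,-2) = 6.6744; S(2,-1) = 12.5319; S(2,+0) = 23.5300; S(2,+1) = 44.1802; S(2,+2) = 82.9532
Terminal payoffs V(N, j) = max(S_T - K, 0):
  V(2,-2) = 0.000000; V(2,-1) = 0.000000; V(2,+0) = 2.310000; V(2,+1) = 22.960177; V(2,+2) = 61.733168
Backward induction: V(k, j) = exp(-r*dt) * [p_u * V(k+1, j+1) + p_m * V(k+1, j) + p_d * V(k+1, j-1)]
  V(1,-1) = exp(-r*dt) * [p_u*2.310000 + p_m*0.000000 + p_d*0.000000] = 0.281169
  V(1,+0) = exp(-r*dt) * [p_u*22.960177 + p_m*2.310000 + p_d*0.000000] = 4.317443
  V(1,+1) = exp(-r*dt) * [p_u*61.733168 + p_m*22.960177 + p_d*2.310000] = 23.129814
  V(0,+0) = exp(-r*dt) * [p_u*23.129814 + p_m*4.317443 + p_d*0.281169] = 5.719866

Answer: Price = V(0,0) = 5.7199


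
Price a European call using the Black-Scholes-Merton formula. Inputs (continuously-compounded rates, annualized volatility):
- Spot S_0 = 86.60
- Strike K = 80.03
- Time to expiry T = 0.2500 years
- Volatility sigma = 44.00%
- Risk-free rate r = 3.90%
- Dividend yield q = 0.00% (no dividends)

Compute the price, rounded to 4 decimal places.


Answer: Price = 11.5159

Derivation:
d1 = (ln(S/K) + (r - q + 0.5*sigma^2) * T) / (sigma * sqrt(T)) = 0.51294660
d2 = d1 - sigma * sqrt(T) = 0.29294660
exp(-rT) = 0.99029738; exp(-qT) = 1.00000000
C = S_0 * exp(-qT) * N(d1) - K * exp(-rT) * N(d2)
N(d1) = 0.69600566; N(d2) = 0.61521851
C = 86.6000 * 1.00000000 * 0.69600566 - 80.0300 * 0.99029738 * 0.61521851 = 11.5159


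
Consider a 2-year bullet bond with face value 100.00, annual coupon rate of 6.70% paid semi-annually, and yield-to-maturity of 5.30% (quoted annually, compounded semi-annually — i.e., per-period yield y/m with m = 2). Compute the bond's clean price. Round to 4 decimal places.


Answer: Price = 102.6239

Derivation:
Coupon per period c = face * coupon_rate / m = 3.350000
Periods per year m = 2; per-period yield y/m = 0.026500
Number of cashflows N = 4
Cashflows (t years, CF_t, discount factor 1/(1+y/m)^(m*t), PV):
  t = 0.5000: CF_t = 3.350000, DF = 0.974184, PV = 3.263517
  t = 1.0000: CF_t = 3.350000, DF = 0.949035, PV = 3.179266
  t = 1.5000: CF_t = 3.350000, DF = 0.924535, PV = 3.097191
  t = 2.0000: CF_t = 103.350000, DF = 0.900667, PV = 93.083920
Price P = sum_t PV_t = 102.623894


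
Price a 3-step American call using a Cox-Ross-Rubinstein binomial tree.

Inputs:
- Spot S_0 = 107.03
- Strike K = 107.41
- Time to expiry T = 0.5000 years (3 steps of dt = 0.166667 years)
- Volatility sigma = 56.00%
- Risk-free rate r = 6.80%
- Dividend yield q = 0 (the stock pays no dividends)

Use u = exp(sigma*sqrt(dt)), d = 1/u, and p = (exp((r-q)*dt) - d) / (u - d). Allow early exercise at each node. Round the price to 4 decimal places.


Answer: Price = V(0,0) = 19.5557

Derivation:
dt = T/N = 0.166667
u = exp(sigma*sqrt(dt)) = 1.256863; d = 1/u = 0.795632
p = (exp((r-q)*dt) - d) / (u - d) = 0.467805
Discount per step: exp(-r*dt) = 0.988731
Stock lattice S(k, i) with i counting down-moves:
  k=0: S(0,0) = 107.0300
  k=1: S(1,0) = 134.5221; S(1,1) = 85.1564
  k=2: S(2,0) = 169.0758; S(2,1) = 107.0300; S(2,2) = 67.7532
  k=3: S(3,0) = 212.5052; S(3,1) = 134.5221; S(3,2) = 85.1564; S(3,3) = 53.9066
Terminal payoffs V(N, i) = max(S_T - K, 0):
  V(3,0) = 105.095166; V(3,1) = 27.112062; V(3,2) = 0.000000; V(3,3) = 0.000000
Backward induction: V(k, i) = exp(-r*dt) * [p * V(k+1, i) + (1-p) * V(k+1, i+1)]; then take max(V_cont, immediate exercise) for American.
  V(2,0) = exp(-r*dt) * [p*105.095166 + (1-p)*27.112062] = 62.876261; exercise = 61.665820; V(2,0) = max -> 62.876261
  V(2,1) = exp(-r*dt) * [p*27.112062 + (1-p)*0.000000] = 12.540215; exercise = 0.000000; V(2,1) = max -> 12.540215
  V(2,2) = exp(-r*dt) * [p*0.000000 + (1-p)*0.000000] = 0.000000; exercise = 0.000000; V(2,2) = max -> 0.000000
  V(1,0) = exp(-r*dt) * [p*62.876261 + (1-p)*12.540215] = 35.680962; exercise = 27.112062; V(1,0) = max -> 35.680962
  V(1,1) = exp(-r*dt) * [p*12.540215 + (1-p)*0.000000] = 5.800259; exercise = 0.000000; V(1,1) = max -> 5.800259
  V(0,0) = exp(-r*dt) * [p*35.680962 + (1-p)*5.800259] = 19.555696; exercise = 0.000000; V(0,0) = max -> 19.555696


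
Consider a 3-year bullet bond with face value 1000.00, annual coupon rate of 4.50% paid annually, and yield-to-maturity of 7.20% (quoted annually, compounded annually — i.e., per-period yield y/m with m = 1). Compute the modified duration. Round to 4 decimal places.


Coupon per period c = face * coupon_rate / m = 45.000000
Periods per year m = 1; per-period yield y/m = 0.072000
Number of cashflows N = 3
Cashflows (t years, CF_t, discount factor 1/(1+y/m)^(m*t), PV):
  t = 1.0000: CF_t = 45.000000, DF = 0.932836, PV = 41.977612
  t = 2.0000: CF_t = 45.000000, DF = 0.870183, PV = 39.158220
  t = 3.0000: CF_t = 1045.000000, DF = 0.811738, PV = 848.265755
Price P = sum_t PV_t = 929.401587
First compute Macaulay numerator sum_t t * PV_t:
  t * PV_t at t = 1.0000: 41.977612
  t * PV_t at t = 2.0000: 78.316440
  t * PV_t at t = 3.0000: 2544.797264
Macaulay duration D = 2665.091316 / 929.401587 = 2.867535
Modified duration = D / (1 + y/m) = 2.867535 / (1 + 0.072000) = 2.674939

Answer: Modified duration = 2.6749


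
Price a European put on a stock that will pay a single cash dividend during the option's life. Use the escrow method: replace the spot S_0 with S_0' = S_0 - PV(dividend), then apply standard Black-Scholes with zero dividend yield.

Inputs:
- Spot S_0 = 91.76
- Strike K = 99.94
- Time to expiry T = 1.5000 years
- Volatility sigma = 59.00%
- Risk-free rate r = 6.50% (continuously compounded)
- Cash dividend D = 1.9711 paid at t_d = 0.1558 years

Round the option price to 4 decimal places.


PV(D) = D * exp(-r * t_d) = 1.9711 * 0.98992411 = 1.95123940
S_0' = S_0 - PV(D) = 91.7600 - 1.95123940 = 89.80876060
d1 = (ln(S_0'/K) + (r + sigma^2/2)*T) / (sigma*sqrt(T)) = 0.34830848
d2 = d1 - sigma*sqrt(T) = -0.37429100
exp(-rT) = 0.90710234
N(-d1) = 0.36380426; N(-d2) = 0.64590609
P = K * exp(-rT) * N(-d2) - S_0' * N(-d1) = 99.9400 * 0.90710234 * 0.64590609 - 89.80876060 * 0.36380426 = 25.8823

Answer: Price = 25.8823


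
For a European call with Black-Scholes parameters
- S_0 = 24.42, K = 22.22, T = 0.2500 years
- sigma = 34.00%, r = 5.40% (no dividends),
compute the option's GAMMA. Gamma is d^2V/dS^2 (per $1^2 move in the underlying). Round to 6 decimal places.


Answer: Gamma = 0.074169

Derivation:
d1 = 0.7197628498; d2 = 0.5497628498
phi(d1) = 0.3079038213; exp(-qT) = 1.0000000000; exp(-rT) = 0.9865907163
Gamma = exp(-qT) * phi(d1) / (S * sigma * sqrt(T)) = 1.0000000000 * 0.3079038213 / (24.4200 * 0.3400 * 0.5000000000) = 0.074169


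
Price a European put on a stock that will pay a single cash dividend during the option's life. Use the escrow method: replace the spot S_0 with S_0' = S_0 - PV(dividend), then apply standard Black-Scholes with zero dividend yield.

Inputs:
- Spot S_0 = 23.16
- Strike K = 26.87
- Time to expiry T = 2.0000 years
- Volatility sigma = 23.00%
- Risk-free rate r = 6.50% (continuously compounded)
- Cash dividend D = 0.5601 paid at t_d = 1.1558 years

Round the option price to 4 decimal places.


Answer: Price = 3.4874

Derivation:
PV(D) = D * exp(-r * t_d) = 0.5601 * 0.92762567 = 0.51956314
S_0' = S_0 - PV(D) = 23.1600 - 0.51956314 = 22.64043686
d1 = (ln(S_0'/K) + (r + sigma^2/2)*T) / (sigma*sqrt(T)) = 0.03574617
d2 = d1 - sigma*sqrt(T) = -0.28952295
exp(-rT) = 0.87809543
N(-d1) = 0.48574238; N(-d2) = 0.61390939
P = K * exp(-rT) * N(-d2) - S_0' * N(-d1) = 26.8700 * 0.87809543 * 0.61390939 - 22.64043686 * 0.48574238 = 3.4874


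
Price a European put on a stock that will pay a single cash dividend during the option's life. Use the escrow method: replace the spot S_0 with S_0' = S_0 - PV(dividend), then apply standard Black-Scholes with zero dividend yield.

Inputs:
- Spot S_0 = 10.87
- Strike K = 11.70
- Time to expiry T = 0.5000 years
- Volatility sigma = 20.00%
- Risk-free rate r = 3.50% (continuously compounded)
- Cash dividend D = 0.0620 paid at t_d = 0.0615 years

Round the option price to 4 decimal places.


PV(D) = D * exp(-r * t_d) = 0.0620 * 0.99784981 = 0.06186669
S_0' = S_0 - PV(D) = 10.8700 - 0.06186669 = 10.80813331
d1 = (ln(S_0'/K) + (r + sigma^2/2)*T) / (sigma*sqrt(T)) = -0.36620994
d2 = d1 - sigma*sqrt(T) = -0.50763130
exp(-rT) = 0.98265224
N(-d1) = 0.64289579; N(-d2) = 0.69414403
P = K * exp(-rT) * N(-d2) - S_0' * N(-d1) = 11.7000 * 0.98265224 * 0.69414403 - 10.80813331 * 0.64289579 = 1.0321

Answer: Price = 1.0321


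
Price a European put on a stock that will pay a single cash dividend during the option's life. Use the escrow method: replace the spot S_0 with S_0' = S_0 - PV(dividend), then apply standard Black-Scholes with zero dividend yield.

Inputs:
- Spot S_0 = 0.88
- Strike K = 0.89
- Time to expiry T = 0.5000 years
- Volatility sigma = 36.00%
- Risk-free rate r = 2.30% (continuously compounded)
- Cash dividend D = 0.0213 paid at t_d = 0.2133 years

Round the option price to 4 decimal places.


Answer: Price = 0.0989

Derivation:
PV(D) = D * exp(-r * t_d) = 0.0213 * 0.99510611 = 0.02119576
S_0' = S_0 - PV(D) = 0.8800 - 0.02119576 = 0.85880424
d1 = (ln(S_0'/K) + (r + sigma^2/2)*T) / (sigma*sqrt(T)) = 0.03228940
d2 = d1 - sigma*sqrt(T) = -0.22226904
exp(-rT) = 0.98856587
N(-d1) = 0.48712063; N(-d2) = 0.58794777
P = K * exp(-rT) * N(-d2) - S_0' * N(-d1) = 0.8900 * 0.98856587 * 0.58794777 - 0.85880424 * 0.48712063 = 0.0989


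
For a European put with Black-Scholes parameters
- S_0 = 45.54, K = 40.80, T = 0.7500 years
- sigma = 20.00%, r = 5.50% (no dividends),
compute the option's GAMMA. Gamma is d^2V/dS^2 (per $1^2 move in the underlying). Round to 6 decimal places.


Answer: Gamma = 0.031924

Derivation:
d1 = 0.9593193138; d2 = 0.7861142331
phi(d1) = 0.2518087757; exp(-qT) = 1.0000000000; exp(-rT) = 0.9595892027
Gamma = exp(-qT) * phi(d1) / (S * sigma * sqrt(T)) = 1.0000000000 * 0.2518087757 / (45.5400 * 0.2000 * 0.8660254038) = 0.031924


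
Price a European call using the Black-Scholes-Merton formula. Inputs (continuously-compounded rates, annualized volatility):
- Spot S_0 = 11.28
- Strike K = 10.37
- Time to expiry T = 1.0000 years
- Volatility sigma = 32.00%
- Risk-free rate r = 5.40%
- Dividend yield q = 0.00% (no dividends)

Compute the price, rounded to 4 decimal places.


Answer: Price = 2.1907

Derivation:
d1 = (ln(S/K) + (r - q + 0.5*sigma^2) * T) / (sigma * sqrt(T)) = 0.59160695
d2 = d1 - sigma * sqrt(T) = 0.27160695
exp(-rT) = 0.94743211; exp(-qT) = 1.00000000
C = S_0 * exp(-qT) * N(d1) - K * exp(-rT) * N(d2)
N(d1) = 0.72294309; N(d2) = 0.60703787
C = 11.2800 * 1.00000000 * 0.72294309 - 10.3700 * 0.94743211 * 0.60703787 = 2.1907


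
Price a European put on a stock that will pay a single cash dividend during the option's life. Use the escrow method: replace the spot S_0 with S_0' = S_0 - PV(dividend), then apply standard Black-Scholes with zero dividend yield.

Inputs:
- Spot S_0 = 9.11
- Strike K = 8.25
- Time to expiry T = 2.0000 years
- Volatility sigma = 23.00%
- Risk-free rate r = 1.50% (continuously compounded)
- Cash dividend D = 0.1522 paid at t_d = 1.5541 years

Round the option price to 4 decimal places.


Answer: Price = 0.6830

Derivation:
PV(D) = D * exp(-r * t_d) = 0.1522 * 0.97695811 = 0.14869302
S_0' = S_0 - PV(D) = 9.1100 - 0.14869302 = 8.96130698
d1 = (ln(S_0'/K) + (r + sigma^2/2)*T) / (sigma*sqrt(T)) = 0.50912575
d2 = d1 - sigma*sqrt(T) = 0.18385663
exp(-rT) = 0.97044553
N(-d1) = 0.30533204; N(-d2) = 0.42706296
P = K * exp(-rT) * N(-d2) - S_0' * N(-d1) = 8.2500 * 0.97044553 * 0.42706296 - 8.96130698 * 0.30533204 = 0.6830


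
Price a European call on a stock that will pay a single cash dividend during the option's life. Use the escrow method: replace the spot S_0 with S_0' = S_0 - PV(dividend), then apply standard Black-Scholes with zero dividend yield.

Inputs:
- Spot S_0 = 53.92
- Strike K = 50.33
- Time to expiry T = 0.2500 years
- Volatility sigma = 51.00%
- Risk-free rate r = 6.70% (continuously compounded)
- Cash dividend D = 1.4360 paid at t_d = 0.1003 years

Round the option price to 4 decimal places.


Answer: Price = 6.8097

Derivation:
PV(D) = D * exp(-r * t_d) = 1.4360 * 0.99330243 = 1.42638229
S_0' = S_0 - PV(D) = 53.9200 - 1.42638229 = 52.49361771
d1 = (ln(S_0'/K) + (r + sigma^2/2)*T) / (sigma*sqrt(T)) = 0.35824617
d2 = d1 - sigma*sqrt(T) = 0.10324617
exp(-rT) = 0.98338950
N(d1) = 0.63992045; N(d2) = 0.54111620
C = S_0' * N(d1) - K * exp(-rT) * N(d2) = 52.49361771 * 0.63992045 - 50.3300 * 0.98338950 * 0.54111620 = 6.8097


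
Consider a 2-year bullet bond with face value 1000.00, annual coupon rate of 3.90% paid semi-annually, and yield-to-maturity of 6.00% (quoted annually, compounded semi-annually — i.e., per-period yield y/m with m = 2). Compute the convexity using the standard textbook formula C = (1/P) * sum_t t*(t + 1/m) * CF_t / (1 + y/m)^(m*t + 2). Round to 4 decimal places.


Coupon per period c = face * coupon_rate / m = 19.500000
Periods per year m = 2; per-period yield y/m = 0.030000
Number of cashflows N = 4
Cashflows (t years, CF_t, discount factor 1/(1+y/m)^(m*t), PV):
  t = 0.5000: CF_t = 19.500000, DF = 0.970874, PV = 18.932039
  t = 1.0000: CF_t = 19.500000, DF = 0.942596, PV = 18.380620
  t = 1.5000: CF_t = 19.500000, DF = 0.915142, PV = 17.845262
  t = 2.0000: CF_t = 1019.500000, DF = 0.888487, PV = 905.812545
Price P = sum_t PV_t = 960.970467
Convexity numerator sum_t t*(t + 1/m) * CF_t / (1+y/m)^(m*t + 2):
  t = 0.5000: term = 8.922631
  t = 1.0000: term = 25.988246
  t = 1.5000: term = 50.462614
  t = 2.0000: term = 4269.075998
Convexity = (1/P) * sum = 4354.449490 / 960.970467 = 4.531304

Answer: Convexity = 4.5313


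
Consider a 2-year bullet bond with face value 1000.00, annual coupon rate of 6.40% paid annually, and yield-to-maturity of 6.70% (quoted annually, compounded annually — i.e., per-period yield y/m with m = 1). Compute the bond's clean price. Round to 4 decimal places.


Coupon per period c = face * coupon_rate / m = 64.000000
Periods per year m = 1; per-period yield y/m = 0.067000
Number of cashflows N = 2
Cashflows (t years, CF_t, discount factor 1/(1+y/m)^(m*t), PV):
  t = 1.0000: CF_t = 64.000000, DF = 0.937207, PV = 59.981256
  t = 2.0000: CF_t = 1064.000000, DF = 0.878357, PV = 934.572051
Price P = sum_t PV_t = 994.553307

Answer: Price = 994.5533


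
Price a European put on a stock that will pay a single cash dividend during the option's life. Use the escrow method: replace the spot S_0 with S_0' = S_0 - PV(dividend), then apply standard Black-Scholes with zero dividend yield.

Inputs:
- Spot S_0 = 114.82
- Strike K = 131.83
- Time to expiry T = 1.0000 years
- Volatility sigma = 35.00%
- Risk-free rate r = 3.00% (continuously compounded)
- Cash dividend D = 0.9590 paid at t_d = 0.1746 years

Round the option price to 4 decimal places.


Answer: Price = 24.7405

Derivation:
PV(D) = D * exp(-r * t_d) = 0.9590 * 0.99477569 = 0.95398989
S_0' = S_0 - PV(D) = 114.8200 - 0.95398989 = 113.86601011
d1 = (ln(S_0'/K) + (r + sigma^2/2)*T) / (sigma*sqrt(T)) = -0.15783088
d2 = d1 - sigma*sqrt(T) = -0.50783088
exp(-rT) = 0.97044553
N(-d1) = 0.56270497; N(-d2) = 0.69421402
P = K * exp(-rT) * N(-d2) - S_0' * N(-d1) = 131.8300 * 0.97044553 * 0.69421402 - 113.86601011 * 0.56270497 = 24.7405


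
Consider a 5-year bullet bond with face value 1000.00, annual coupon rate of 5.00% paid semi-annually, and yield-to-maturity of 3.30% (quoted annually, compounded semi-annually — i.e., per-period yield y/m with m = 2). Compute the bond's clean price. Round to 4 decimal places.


Coupon per period c = face * coupon_rate / m = 25.000000
Periods per year m = 2; per-period yield y/m = 0.016500
Number of cashflows N = 10
Cashflows (t years, CF_t, discount factor 1/(1+y/m)^(m*t), PV):
  t = 0.5000: CF_t = 25.000000, DF = 0.983768, PV = 24.594196
  t = 1.0000: CF_t = 25.000000, DF = 0.967799, PV = 24.194979
  t = 1.5000: CF_t = 25.000000, DF = 0.952090, PV = 23.802242
  t = 2.0000: CF_t = 25.000000, DF = 0.936635, PV = 23.415880
  t = 2.5000: CF_t = 25.000000, DF = 0.921432, PV = 23.035789
  t = 3.0000: CF_t = 25.000000, DF = 0.906475, PV = 22.661868
  t = 3.5000: CF_t = 25.000000, DF = 0.891761, PV = 22.294017
  t = 4.0000: CF_t = 25.000000, DF = 0.877285, PV = 21.932137
  t = 4.5000: CF_t = 25.000000, DF = 0.863045, PV = 21.576131
  t = 5.0000: CF_t = 1025.000000, DF = 0.849036, PV = 870.262030
Price P = sum_t PV_t = 1077.769268

Answer: Price = 1077.7693


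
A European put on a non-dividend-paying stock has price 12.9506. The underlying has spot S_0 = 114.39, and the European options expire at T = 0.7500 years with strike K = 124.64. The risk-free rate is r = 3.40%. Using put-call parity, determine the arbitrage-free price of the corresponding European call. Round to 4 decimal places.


Answer: Call price = 5.8387

Derivation:
Put-call parity: C - P = S_0 * exp(-qT) - K * exp(-rT).
S_0 * exp(-qT) = 114.3900 * 1.00000000 = 114.39000000
K * exp(-rT) = 124.6400 * 0.97482238 = 121.50186131
C = P + S*exp(-qT) - K*exp(-rT)
C = 12.9506 + 114.39000000 - 121.50186131 = 5.8387


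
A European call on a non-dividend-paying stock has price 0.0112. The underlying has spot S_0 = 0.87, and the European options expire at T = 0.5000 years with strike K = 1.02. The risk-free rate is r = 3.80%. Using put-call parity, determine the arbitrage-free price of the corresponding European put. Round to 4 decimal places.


Put-call parity: C - P = S_0 * exp(-qT) - K * exp(-rT).
S_0 * exp(-qT) = 0.8700 * 1.00000000 = 0.87000000
K * exp(-rT) = 1.0200 * 0.98117936 = 1.00080295
P = C - S*exp(-qT) + K*exp(-rT)
P = 0.0112 - 0.87000000 + 1.00080295 = 0.1420

Answer: Put price = 0.1420
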